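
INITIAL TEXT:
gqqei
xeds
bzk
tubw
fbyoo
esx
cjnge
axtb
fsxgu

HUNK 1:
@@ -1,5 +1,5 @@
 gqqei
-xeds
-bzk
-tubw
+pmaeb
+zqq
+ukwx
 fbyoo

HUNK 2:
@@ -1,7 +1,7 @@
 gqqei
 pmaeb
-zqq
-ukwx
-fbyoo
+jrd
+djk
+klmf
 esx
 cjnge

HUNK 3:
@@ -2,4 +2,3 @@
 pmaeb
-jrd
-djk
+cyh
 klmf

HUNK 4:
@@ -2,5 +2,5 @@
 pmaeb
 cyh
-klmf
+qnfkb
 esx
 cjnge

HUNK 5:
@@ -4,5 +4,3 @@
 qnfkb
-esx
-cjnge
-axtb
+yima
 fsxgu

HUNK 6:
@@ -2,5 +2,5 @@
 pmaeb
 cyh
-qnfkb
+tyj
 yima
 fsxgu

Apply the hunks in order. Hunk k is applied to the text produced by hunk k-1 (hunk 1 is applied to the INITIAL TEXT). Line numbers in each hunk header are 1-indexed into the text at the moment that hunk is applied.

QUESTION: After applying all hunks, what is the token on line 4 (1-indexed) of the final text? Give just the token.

Hunk 1: at line 1 remove [xeds,bzk,tubw] add [pmaeb,zqq,ukwx] -> 9 lines: gqqei pmaeb zqq ukwx fbyoo esx cjnge axtb fsxgu
Hunk 2: at line 1 remove [zqq,ukwx,fbyoo] add [jrd,djk,klmf] -> 9 lines: gqqei pmaeb jrd djk klmf esx cjnge axtb fsxgu
Hunk 3: at line 2 remove [jrd,djk] add [cyh] -> 8 lines: gqqei pmaeb cyh klmf esx cjnge axtb fsxgu
Hunk 4: at line 2 remove [klmf] add [qnfkb] -> 8 lines: gqqei pmaeb cyh qnfkb esx cjnge axtb fsxgu
Hunk 5: at line 4 remove [esx,cjnge,axtb] add [yima] -> 6 lines: gqqei pmaeb cyh qnfkb yima fsxgu
Hunk 6: at line 2 remove [qnfkb] add [tyj] -> 6 lines: gqqei pmaeb cyh tyj yima fsxgu
Final line 4: tyj

Answer: tyj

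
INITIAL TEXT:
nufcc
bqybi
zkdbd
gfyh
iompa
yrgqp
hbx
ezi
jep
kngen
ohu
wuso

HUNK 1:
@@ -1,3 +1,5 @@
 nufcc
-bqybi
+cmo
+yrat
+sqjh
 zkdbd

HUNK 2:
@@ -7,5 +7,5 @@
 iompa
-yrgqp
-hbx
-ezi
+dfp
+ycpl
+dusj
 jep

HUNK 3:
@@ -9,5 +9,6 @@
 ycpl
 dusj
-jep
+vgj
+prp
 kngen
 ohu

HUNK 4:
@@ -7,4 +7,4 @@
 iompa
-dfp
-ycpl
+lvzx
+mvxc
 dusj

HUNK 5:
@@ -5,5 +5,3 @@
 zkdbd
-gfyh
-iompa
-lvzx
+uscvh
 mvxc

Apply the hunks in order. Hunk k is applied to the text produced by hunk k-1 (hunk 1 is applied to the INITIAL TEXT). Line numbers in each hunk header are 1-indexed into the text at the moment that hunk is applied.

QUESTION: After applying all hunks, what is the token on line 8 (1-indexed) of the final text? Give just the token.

Answer: dusj

Derivation:
Hunk 1: at line 1 remove [bqybi] add [cmo,yrat,sqjh] -> 14 lines: nufcc cmo yrat sqjh zkdbd gfyh iompa yrgqp hbx ezi jep kngen ohu wuso
Hunk 2: at line 7 remove [yrgqp,hbx,ezi] add [dfp,ycpl,dusj] -> 14 lines: nufcc cmo yrat sqjh zkdbd gfyh iompa dfp ycpl dusj jep kngen ohu wuso
Hunk 3: at line 9 remove [jep] add [vgj,prp] -> 15 lines: nufcc cmo yrat sqjh zkdbd gfyh iompa dfp ycpl dusj vgj prp kngen ohu wuso
Hunk 4: at line 7 remove [dfp,ycpl] add [lvzx,mvxc] -> 15 lines: nufcc cmo yrat sqjh zkdbd gfyh iompa lvzx mvxc dusj vgj prp kngen ohu wuso
Hunk 5: at line 5 remove [gfyh,iompa,lvzx] add [uscvh] -> 13 lines: nufcc cmo yrat sqjh zkdbd uscvh mvxc dusj vgj prp kngen ohu wuso
Final line 8: dusj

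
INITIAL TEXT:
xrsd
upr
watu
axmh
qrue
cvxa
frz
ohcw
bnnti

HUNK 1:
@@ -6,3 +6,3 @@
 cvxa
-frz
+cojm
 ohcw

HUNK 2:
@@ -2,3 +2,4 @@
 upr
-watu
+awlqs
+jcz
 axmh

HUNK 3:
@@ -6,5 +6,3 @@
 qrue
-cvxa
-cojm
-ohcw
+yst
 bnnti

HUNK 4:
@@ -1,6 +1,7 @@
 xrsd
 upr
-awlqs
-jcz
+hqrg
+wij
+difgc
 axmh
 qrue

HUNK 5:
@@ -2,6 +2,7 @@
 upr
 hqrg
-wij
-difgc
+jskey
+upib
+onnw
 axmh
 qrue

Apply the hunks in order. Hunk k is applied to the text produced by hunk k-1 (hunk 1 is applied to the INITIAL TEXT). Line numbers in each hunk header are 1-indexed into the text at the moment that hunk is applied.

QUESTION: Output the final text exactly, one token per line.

Hunk 1: at line 6 remove [frz] add [cojm] -> 9 lines: xrsd upr watu axmh qrue cvxa cojm ohcw bnnti
Hunk 2: at line 2 remove [watu] add [awlqs,jcz] -> 10 lines: xrsd upr awlqs jcz axmh qrue cvxa cojm ohcw bnnti
Hunk 3: at line 6 remove [cvxa,cojm,ohcw] add [yst] -> 8 lines: xrsd upr awlqs jcz axmh qrue yst bnnti
Hunk 4: at line 1 remove [awlqs,jcz] add [hqrg,wij,difgc] -> 9 lines: xrsd upr hqrg wij difgc axmh qrue yst bnnti
Hunk 5: at line 2 remove [wij,difgc] add [jskey,upib,onnw] -> 10 lines: xrsd upr hqrg jskey upib onnw axmh qrue yst bnnti

Answer: xrsd
upr
hqrg
jskey
upib
onnw
axmh
qrue
yst
bnnti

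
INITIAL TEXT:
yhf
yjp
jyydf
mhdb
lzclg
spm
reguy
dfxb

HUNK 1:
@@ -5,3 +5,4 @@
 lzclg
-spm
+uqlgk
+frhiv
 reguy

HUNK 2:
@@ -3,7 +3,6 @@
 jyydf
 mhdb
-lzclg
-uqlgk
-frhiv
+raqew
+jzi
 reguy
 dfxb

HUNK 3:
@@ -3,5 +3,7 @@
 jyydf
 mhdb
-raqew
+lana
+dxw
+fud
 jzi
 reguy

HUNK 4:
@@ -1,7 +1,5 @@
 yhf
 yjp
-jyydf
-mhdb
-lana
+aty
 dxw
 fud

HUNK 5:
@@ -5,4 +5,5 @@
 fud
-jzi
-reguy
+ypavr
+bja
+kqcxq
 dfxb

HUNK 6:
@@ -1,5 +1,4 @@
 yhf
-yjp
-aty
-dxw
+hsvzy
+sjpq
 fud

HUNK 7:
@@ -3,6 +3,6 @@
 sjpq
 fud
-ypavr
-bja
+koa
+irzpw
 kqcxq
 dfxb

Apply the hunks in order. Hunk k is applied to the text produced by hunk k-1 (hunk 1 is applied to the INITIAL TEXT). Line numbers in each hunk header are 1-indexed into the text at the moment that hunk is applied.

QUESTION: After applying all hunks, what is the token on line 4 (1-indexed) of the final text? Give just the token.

Answer: fud

Derivation:
Hunk 1: at line 5 remove [spm] add [uqlgk,frhiv] -> 9 lines: yhf yjp jyydf mhdb lzclg uqlgk frhiv reguy dfxb
Hunk 2: at line 3 remove [lzclg,uqlgk,frhiv] add [raqew,jzi] -> 8 lines: yhf yjp jyydf mhdb raqew jzi reguy dfxb
Hunk 3: at line 3 remove [raqew] add [lana,dxw,fud] -> 10 lines: yhf yjp jyydf mhdb lana dxw fud jzi reguy dfxb
Hunk 4: at line 1 remove [jyydf,mhdb,lana] add [aty] -> 8 lines: yhf yjp aty dxw fud jzi reguy dfxb
Hunk 5: at line 5 remove [jzi,reguy] add [ypavr,bja,kqcxq] -> 9 lines: yhf yjp aty dxw fud ypavr bja kqcxq dfxb
Hunk 6: at line 1 remove [yjp,aty,dxw] add [hsvzy,sjpq] -> 8 lines: yhf hsvzy sjpq fud ypavr bja kqcxq dfxb
Hunk 7: at line 3 remove [ypavr,bja] add [koa,irzpw] -> 8 lines: yhf hsvzy sjpq fud koa irzpw kqcxq dfxb
Final line 4: fud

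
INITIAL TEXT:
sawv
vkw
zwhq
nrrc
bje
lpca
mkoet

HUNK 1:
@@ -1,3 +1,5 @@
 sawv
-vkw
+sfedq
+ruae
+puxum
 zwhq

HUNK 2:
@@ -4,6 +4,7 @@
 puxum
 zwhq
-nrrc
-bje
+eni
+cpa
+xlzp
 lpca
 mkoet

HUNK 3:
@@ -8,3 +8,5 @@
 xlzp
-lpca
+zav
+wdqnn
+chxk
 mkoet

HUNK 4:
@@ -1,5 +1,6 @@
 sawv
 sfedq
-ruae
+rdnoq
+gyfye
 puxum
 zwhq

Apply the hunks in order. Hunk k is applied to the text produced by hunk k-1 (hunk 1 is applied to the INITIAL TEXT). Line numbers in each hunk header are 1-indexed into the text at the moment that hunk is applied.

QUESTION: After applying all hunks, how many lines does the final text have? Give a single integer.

Answer: 13

Derivation:
Hunk 1: at line 1 remove [vkw] add [sfedq,ruae,puxum] -> 9 lines: sawv sfedq ruae puxum zwhq nrrc bje lpca mkoet
Hunk 2: at line 4 remove [nrrc,bje] add [eni,cpa,xlzp] -> 10 lines: sawv sfedq ruae puxum zwhq eni cpa xlzp lpca mkoet
Hunk 3: at line 8 remove [lpca] add [zav,wdqnn,chxk] -> 12 lines: sawv sfedq ruae puxum zwhq eni cpa xlzp zav wdqnn chxk mkoet
Hunk 4: at line 1 remove [ruae] add [rdnoq,gyfye] -> 13 lines: sawv sfedq rdnoq gyfye puxum zwhq eni cpa xlzp zav wdqnn chxk mkoet
Final line count: 13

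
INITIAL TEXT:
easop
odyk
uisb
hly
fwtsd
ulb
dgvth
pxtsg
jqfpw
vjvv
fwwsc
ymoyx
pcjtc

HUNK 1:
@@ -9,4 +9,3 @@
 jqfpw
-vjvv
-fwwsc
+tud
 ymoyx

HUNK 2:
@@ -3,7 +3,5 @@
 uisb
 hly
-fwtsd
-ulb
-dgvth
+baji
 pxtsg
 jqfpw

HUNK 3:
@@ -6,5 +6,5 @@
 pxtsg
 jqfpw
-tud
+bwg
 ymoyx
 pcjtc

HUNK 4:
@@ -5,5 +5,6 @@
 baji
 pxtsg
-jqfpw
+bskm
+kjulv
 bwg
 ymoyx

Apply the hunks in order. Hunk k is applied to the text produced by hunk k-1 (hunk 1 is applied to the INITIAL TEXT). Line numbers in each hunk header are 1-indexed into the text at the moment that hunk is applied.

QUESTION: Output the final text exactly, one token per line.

Answer: easop
odyk
uisb
hly
baji
pxtsg
bskm
kjulv
bwg
ymoyx
pcjtc

Derivation:
Hunk 1: at line 9 remove [vjvv,fwwsc] add [tud] -> 12 lines: easop odyk uisb hly fwtsd ulb dgvth pxtsg jqfpw tud ymoyx pcjtc
Hunk 2: at line 3 remove [fwtsd,ulb,dgvth] add [baji] -> 10 lines: easop odyk uisb hly baji pxtsg jqfpw tud ymoyx pcjtc
Hunk 3: at line 6 remove [tud] add [bwg] -> 10 lines: easop odyk uisb hly baji pxtsg jqfpw bwg ymoyx pcjtc
Hunk 4: at line 5 remove [jqfpw] add [bskm,kjulv] -> 11 lines: easop odyk uisb hly baji pxtsg bskm kjulv bwg ymoyx pcjtc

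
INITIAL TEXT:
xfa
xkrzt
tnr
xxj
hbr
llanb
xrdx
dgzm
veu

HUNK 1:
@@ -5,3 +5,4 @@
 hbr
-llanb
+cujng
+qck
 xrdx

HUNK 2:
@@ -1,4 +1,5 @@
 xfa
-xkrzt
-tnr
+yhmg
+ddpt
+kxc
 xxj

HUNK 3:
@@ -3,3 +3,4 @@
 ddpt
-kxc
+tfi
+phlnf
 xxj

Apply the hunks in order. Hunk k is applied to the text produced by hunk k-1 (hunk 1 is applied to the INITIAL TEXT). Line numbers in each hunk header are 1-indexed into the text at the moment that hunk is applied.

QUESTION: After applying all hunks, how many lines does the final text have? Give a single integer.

Answer: 12

Derivation:
Hunk 1: at line 5 remove [llanb] add [cujng,qck] -> 10 lines: xfa xkrzt tnr xxj hbr cujng qck xrdx dgzm veu
Hunk 2: at line 1 remove [xkrzt,tnr] add [yhmg,ddpt,kxc] -> 11 lines: xfa yhmg ddpt kxc xxj hbr cujng qck xrdx dgzm veu
Hunk 3: at line 3 remove [kxc] add [tfi,phlnf] -> 12 lines: xfa yhmg ddpt tfi phlnf xxj hbr cujng qck xrdx dgzm veu
Final line count: 12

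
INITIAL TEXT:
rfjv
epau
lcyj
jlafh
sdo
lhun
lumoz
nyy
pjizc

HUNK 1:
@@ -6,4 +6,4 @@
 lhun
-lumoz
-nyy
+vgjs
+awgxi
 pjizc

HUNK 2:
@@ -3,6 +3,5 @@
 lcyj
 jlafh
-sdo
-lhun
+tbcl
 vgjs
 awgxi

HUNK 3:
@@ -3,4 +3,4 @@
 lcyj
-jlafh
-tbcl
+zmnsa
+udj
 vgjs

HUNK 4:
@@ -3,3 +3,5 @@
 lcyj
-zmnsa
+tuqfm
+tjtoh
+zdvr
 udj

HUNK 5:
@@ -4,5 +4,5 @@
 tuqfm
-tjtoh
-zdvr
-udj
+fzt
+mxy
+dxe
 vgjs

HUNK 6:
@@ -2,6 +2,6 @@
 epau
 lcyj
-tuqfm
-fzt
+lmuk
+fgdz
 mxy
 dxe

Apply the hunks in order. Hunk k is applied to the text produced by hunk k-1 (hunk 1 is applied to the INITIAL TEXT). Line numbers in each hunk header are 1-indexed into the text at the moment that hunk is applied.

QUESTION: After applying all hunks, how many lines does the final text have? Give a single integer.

Hunk 1: at line 6 remove [lumoz,nyy] add [vgjs,awgxi] -> 9 lines: rfjv epau lcyj jlafh sdo lhun vgjs awgxi pjizc
Hunk 2: at line 3 remove [sdo,lhun] add [tbcl] -> 8 lines: rfjv epau lcyj jlafh tbcl vgjs awgxi pjizc
Hunk 3: at line 3 remove [jlafh,tbcl] add [zmnsa,udj] -> 8 lines: rfjv epau lcyj zmnsa udj vgjs awgxi pjizc
Hunk 4: at line 3 remove [zmnsa] add [tuqfm,tjtoh,zdvr] -> 10 lines: rfjv epau lcyj tuqfm tjtoh zdvr udj vgjs awgxi pjizc
Hunk 5: at line 4 remove [tjtoh,zdvr,udj] add [fzt,mxy,dxe] -> 10 lines: rfjv epau lcyj tuqfm fzt mxy dxe vgjs awgxi pjizc
Hunk 6: at line 2 remove [tuqfm,fzt] add [lmuk,fgdz] -> 10 lines: rfjv epau lcyj lmuk fgdz mxy dxe vgjs awgxi pjizc
Final line count: 10

Answer: 10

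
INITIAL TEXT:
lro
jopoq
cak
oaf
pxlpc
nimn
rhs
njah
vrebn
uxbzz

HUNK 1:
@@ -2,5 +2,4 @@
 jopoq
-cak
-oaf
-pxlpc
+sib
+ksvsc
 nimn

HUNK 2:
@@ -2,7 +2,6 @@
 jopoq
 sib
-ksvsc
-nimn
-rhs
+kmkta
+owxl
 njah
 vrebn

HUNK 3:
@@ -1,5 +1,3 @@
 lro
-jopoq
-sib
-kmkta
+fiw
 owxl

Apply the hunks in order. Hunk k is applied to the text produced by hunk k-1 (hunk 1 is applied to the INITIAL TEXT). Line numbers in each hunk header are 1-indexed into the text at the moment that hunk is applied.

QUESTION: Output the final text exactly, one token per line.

Hunk 1: at line 2 remove [cak,oaf,pxlpc] add [sib,ksvsc] -> 9 lines: lro jopoq sib ksvsc nimn rhs njah vrebn uxbzz
Hunk 2: at line 2 remove [ksvsc,nimn,rhs] add [kmkta,owxl] -> 8 lines: lro jopoq sib kmkta owxl njah vrebn uxbzz
Hunk 3: at line 1 remove [jopoq,sib,kmkta] add [fiw] -> 6 lines: lro fiw owxl njah vrebn uxbzz

Answer: lro
fiw
owxl
njah
vrebn
uxbzz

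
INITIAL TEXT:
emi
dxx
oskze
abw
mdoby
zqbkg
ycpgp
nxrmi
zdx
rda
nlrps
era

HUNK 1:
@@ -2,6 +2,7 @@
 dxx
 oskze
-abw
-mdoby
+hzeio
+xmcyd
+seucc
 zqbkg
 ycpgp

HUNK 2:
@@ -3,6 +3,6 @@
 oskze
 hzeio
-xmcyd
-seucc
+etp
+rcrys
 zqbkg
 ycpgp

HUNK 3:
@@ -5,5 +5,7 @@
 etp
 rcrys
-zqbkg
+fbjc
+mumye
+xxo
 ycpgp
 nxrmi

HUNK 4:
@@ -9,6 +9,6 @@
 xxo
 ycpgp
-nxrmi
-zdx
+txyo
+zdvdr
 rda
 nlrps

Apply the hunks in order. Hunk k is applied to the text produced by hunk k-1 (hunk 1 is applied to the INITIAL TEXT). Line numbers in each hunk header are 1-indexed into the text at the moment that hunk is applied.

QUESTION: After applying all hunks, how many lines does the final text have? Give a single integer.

Answer: 15

Derivation:
Hunk 1: at line 2 remove [abw,mdoby] add [hzeio,xmcyd,seucc] -> 13 lines: emi dxx oskze hzeio xmcyd seucc zqbkg ycpgp nxrmi zdx rda nlrps era
Hunk 2: at line 3 remove [xmcyd,seucc] add [etp,rcrys] -> 13 lines: emi dxx oskze hzeio etp rcrys zqbkg ycpgp nxrmi zdx rda nlrps era
Hunk 3: at line 5 remove [zqbkg] add [fbjc,mumye,xxo] -> 15 lines: emi dxx oskze hzeio etp rcrys fbjc mumye xxo ycpgp nxrmi zdx rda nlrps era
Hunk 4: at line 9 remove [nxrmi,zdx] add [txyo,zdvdr] -> 15 lines: emi dxx oskze hzeio etp rcrys fbjc mumye xxo ycpgp txyo zdvdr rda nlrps era
Final line count: 15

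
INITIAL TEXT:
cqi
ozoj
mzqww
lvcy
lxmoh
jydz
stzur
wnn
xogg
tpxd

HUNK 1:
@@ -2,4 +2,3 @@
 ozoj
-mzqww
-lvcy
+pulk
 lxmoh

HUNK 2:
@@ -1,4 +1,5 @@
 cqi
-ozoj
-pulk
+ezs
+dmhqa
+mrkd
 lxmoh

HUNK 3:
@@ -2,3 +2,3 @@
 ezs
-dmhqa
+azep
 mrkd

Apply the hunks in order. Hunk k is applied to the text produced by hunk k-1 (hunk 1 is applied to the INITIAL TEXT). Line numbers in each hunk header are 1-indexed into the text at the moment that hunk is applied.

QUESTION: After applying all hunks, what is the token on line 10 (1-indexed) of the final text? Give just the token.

Answer: tpxd

Derivation:
Hunk 1: at line 2 remove [mzqww,lvcy] add [pulk] -> 9 lines: cqi ozoj pulk lxmoh jydz stzur wnn xogg tpxd
Hunk 2: at line 1 remove [ozoj,pulk] add [ezs,dmhqa,mrkd] -> 10 lines: cqi ezs dmhqa mrkd lxmoh jydz stzur wnn xogg tpxd
Hunk 3: at line 2 remove [dmhqa] add [azep] -> 10 lines: cqi ezs azep mrkd lxmoh jydz stzur wnn xogg tpxd
Final line 10: tpxd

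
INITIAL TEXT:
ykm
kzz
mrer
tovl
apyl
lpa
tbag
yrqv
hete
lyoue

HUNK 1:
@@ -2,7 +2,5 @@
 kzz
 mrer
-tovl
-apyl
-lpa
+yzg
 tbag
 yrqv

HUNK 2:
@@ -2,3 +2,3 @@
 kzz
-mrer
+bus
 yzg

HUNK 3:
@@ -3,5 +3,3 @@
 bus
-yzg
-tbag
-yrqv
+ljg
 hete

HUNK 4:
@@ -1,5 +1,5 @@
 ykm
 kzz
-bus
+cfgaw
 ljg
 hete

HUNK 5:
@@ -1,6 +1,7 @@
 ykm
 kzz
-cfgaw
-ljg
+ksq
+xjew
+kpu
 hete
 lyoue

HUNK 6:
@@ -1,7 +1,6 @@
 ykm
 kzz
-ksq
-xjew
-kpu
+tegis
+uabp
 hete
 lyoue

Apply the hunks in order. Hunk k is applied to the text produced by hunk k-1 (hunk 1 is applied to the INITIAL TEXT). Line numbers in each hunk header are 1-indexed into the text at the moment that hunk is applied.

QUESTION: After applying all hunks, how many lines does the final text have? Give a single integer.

Hunk 1: at line 2 remove [tovl,apyl,lpa] add [yzg] -> 8 lines: ykm kzz mrer yzg tbag yrqv hete lyoue
Hunk 2: at line 2 remove [mrer] add [bus] -> 8 lines: ykm kzz bus yzg tbag yrqv hete lyoue
Hunk 3: at line 3 remove [yzg,tbag,yrqv] add [ljg] -> 6 lines: ykm kzz bus ljg hete lyoue
Hunk 4: at line 1 remove [bus] add [cfgaw] -> 6 lines: ykm kzz cfgaw ljg hete lyoue
Hunk 5: at line 1 remove [cfgaw,ljg] add [ksq,xjew,kpu] -> 7 lines: ykm kzz ksq xjew kpu hete lyoue
Hunk 6: at line 1 remove [ksq,xjew,kpu] add [tegis,uabp] -> 6 lines: ykm kzz tegis uabp hete lyoue
Final line count: 6

Answer: 6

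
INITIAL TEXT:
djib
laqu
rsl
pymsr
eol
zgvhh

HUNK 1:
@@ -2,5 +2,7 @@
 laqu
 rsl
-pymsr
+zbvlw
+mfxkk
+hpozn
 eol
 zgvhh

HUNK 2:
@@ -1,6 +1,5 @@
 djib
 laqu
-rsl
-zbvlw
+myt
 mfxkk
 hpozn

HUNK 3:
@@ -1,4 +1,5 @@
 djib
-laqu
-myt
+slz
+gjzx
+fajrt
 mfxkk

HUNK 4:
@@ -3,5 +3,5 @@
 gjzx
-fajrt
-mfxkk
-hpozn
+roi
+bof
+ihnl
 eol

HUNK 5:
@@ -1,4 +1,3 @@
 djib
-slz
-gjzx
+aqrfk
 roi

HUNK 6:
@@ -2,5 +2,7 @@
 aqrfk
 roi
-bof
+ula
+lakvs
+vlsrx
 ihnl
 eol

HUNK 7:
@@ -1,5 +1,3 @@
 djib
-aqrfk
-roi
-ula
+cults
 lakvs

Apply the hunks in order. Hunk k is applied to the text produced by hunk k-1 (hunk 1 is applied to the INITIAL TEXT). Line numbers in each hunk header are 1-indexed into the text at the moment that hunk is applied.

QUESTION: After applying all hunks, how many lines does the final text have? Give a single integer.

Answer: 7

Derivation:
Hunk 1: at line 2 remove [pymsr] add [zbvlw,mfxkk,hpozn] -> 8 lines: djib laqu rsl zbvlw mfxkk hpozn eol zgvhh
Hunk 2: at line 1 remove [rsl,zbvlw] add [myt] -> 7 lines: djib laqu myt mfxkk hpozn eol zgvhh
Hunk 3: at line 1 remove [laqu,myt] add [slz,gjzx,fajrt] -> 8 lines: djib slz gjzx fajrt mfxkk hpozn eol zgvhh
Hunk 4: at line 3 remove [fajrt,mfxkk,hpozn] add [roi,bof,ihnl] -> 8 lines: djib slz gjzx roi bof ihnl eol zgvhh
Hunk 5: at line 1 remove [slz,gjzx] add [aqrfk] -> 7 lines: djib aqrfk roi bof ihnl eol zgvhh
Hunk 6: at line 2 remove [bof] add [ula,lakvs,vlsrx] -> 9 lines: djib aqrfk roi ula lakvs vlsrx ihnl eol zgvhh
Hunk 7: at line 1 remove [aqrfk,roi,ula] add [cults] -> 7 lines: djib cults lakvs vlsrx ihnl eol zgvhh
Final line count: 7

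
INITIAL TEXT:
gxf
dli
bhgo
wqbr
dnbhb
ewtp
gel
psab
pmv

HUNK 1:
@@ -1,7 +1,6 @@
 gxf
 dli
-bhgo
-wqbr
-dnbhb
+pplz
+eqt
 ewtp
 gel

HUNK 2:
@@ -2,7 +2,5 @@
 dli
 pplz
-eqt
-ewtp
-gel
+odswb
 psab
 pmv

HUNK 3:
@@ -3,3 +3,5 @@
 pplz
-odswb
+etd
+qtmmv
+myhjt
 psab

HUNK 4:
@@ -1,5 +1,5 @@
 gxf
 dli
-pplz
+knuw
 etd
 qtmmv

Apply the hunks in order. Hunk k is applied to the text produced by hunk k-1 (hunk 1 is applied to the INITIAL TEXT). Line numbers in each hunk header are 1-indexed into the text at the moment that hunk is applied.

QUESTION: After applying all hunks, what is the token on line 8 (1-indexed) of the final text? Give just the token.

Answer: pmv

Derivation:
Hunk 1: at line 1 remove [bhgo,wqbr,dnbhb] add [pplz,eqt] -> 8 lines: gxf dli pplz eqt ewtp gel psab pmv
Hunk 2: at line 2 remove [eqt,ewtp,gel] add [odswb] -> 6 lines: gxf dli pplz odswb psab pmv
Hunk 3: at line 3 remove [odswb] add [etd,qtmmv,myhjt] -> 8 lines: gxf dli pplz etd qtmmv myhjt psab pmv
Hunk 4: at line 1 remove [pplz] add [knuw] -> 8 lines: gxf dli knuw etd qtmmv myhjt psab pmv
Final line 8: pmv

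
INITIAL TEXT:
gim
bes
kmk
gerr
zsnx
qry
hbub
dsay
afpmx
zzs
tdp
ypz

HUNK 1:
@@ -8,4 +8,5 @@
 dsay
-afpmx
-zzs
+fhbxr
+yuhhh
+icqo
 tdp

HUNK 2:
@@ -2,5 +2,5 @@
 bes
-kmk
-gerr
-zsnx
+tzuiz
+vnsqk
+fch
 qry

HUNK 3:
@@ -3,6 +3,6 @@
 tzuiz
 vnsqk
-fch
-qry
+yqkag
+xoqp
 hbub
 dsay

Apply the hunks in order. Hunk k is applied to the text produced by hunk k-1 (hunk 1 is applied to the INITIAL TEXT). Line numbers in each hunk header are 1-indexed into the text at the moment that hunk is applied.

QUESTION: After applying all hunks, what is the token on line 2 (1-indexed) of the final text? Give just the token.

Answer: bes

Derivation:
Hunk 1: at line 8 remove [afpmx,zzs] add [fhbxr,yuhhh,icqo] -> 13 lines: gim bes kmk gerr zsnx qry hbub dsay fhbxr yuhhh icqo tdp ypz
Hunk 2: at line 2 remove [kmk,gerr,zsnx] add [tzuiz,vnsqk,fch] -> 13 lines: gim bes tzuiz vnsqk fch qry hbub dsay fhbxr yuhhh icqo tdp ypz
Hunk 3: at line 3 remove [fch,qry] add [yqkag,xoqp] -> 13 lines: gim bes tzuiz vnsqk yqkag xoqp hbub dsay fhbxr yuhhh icqo tdp ypz
Final line 2: bes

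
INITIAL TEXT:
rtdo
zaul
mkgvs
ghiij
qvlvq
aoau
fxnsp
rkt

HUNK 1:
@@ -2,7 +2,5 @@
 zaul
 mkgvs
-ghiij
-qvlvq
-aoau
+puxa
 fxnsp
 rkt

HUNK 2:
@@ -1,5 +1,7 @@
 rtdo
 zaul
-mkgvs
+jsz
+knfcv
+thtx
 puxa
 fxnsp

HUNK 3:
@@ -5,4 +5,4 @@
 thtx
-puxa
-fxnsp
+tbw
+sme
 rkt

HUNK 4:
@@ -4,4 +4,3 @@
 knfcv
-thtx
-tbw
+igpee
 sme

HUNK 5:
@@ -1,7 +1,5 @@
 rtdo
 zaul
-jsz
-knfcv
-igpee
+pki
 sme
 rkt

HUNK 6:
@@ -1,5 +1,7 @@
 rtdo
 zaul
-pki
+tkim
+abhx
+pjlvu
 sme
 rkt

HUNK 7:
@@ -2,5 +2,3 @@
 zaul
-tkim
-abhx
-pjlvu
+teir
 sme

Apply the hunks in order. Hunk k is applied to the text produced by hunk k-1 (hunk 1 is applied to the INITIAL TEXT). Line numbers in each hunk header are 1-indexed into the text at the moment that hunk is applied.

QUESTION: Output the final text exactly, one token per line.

Answer: rtdo
zaul
teir
sme
rkt

Derivation:
Hunk 1: at line 2 remove [ghiij,qvlvq,aoau] add [puxa] -> 6 lines: rtdo zaul mkgvs puxa fxnsp rkt
Hunk 2: at line 1 remove [mkgvs] add [jsz,knfcv,thtx] -> 8 lines: rtdo zaul jsz knfcv thtx puxa fxnsp rkt
Hunk 3: at line 5 remove [puxa,fxnsp] add [tbw,sme] -> 8 lines: rtdo zaul jsz knfcv thtx tbw sme rkt
Hunk 4: at line 4 remove [thtx,tbw] add [igpee] -> 7 lines: rtdo zaul jsz knfcv igpee sme rkt
Hunk 5: at line 1 remove [jsz,knfcv,igpee] add [pki] -> 5 lines: rtdo zaul pki sme rkt
Hunk 6: at line 1 remove [pki] add [tkim,abhx,pjlvu] -> 7 lines: rtdo zaul tkim abhx pjlvu sme rkt
Hunk 7: at line 2 remove [tkim,abhx,pjlvu] add [teir] -> 5 lines: rtdo zaul teir sme rkt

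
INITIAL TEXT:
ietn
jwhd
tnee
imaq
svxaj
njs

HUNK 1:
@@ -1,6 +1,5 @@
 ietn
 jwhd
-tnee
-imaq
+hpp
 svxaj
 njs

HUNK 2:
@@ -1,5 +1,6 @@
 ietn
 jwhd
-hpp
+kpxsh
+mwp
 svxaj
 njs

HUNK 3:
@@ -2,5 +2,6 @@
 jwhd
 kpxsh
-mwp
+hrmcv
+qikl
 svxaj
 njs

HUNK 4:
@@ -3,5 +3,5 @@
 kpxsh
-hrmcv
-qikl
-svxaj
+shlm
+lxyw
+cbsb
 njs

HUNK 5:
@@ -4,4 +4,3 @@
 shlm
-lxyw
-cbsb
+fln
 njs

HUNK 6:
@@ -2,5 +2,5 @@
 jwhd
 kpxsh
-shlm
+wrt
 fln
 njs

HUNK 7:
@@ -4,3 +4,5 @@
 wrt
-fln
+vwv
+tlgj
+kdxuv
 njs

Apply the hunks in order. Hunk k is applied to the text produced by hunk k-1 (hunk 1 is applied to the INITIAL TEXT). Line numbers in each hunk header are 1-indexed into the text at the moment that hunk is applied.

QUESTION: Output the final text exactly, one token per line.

Hunk 1: at line 1 remove [tnee,imaq] add [hpp] -> 5 lines: ietn jwhd hpp svxaj njs
Hunk 2: at line 1 remove [hpp] add [kpxsh,mwp] -> 6 lines: ietn jwhd kpxsh mwp svxaj njs
Hunk 3: at line 2 remove [mwp] add [hrmcv,qikl] -> 7 lines: ietn jwhd kpxsh hrmcv qikl svxaj njs
Hunk 4: at line 3 remove [hrmcv,qikl,svxaj] add [shlm,lxyw,cbsb] -> 7 lines: ietn jwhd kpxsh shlm lxyw cbsb njs
Hunk 5: at line 4 remove [lxyw,cbsb] add [fln] -> 6 lines: ietn jwhd kpxsh shlm fln njs
Hunk 6: at line 2 remove [shlm] add [wrt] -> 6 lines: ietn jwhd kpxsh wrt fln njs
Hunk 7: at line 4 remove [fln] add [vwv,tlgj,kdxuv] -> 8 lines: ietn jwhd kpxsh wrt vwv tlgj kdxuv njs

Answer: ietn
jwhd
kpxsh
wrt
vwv
tlgj
kdxuv
njs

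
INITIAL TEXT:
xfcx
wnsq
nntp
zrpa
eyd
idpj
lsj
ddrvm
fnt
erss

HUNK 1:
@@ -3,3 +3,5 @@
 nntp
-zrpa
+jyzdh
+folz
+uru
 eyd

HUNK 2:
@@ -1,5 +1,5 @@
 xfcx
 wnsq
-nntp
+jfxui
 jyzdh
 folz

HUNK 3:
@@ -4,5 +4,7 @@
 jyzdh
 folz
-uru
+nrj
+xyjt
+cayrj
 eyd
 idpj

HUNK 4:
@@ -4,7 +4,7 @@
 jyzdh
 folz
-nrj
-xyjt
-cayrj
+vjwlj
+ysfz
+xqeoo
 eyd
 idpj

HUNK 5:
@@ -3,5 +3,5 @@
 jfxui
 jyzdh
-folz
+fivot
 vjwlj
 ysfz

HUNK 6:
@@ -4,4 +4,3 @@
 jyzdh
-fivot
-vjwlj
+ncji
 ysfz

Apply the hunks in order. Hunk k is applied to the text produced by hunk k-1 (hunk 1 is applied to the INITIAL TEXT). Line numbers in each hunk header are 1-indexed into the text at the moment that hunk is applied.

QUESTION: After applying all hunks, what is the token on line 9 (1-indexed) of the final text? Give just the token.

Hunk 1: at line 3 remove [zrpa] add [jyzdh,folz,uru] -> 12 lines: xfcx wnsq nntp jyzdh folz uru eyd idpj lsj ddrvm fnt erss
Hunk 2: at line 1 remove [nntp] add [jfxui] -> 12 lines: xfcx wnsq jfxui jyzdh folz uru eyd idpj lsj ddrvm fnt erss
Hunk 3: at line 4 remove [uru] add [nrj,xyjt,cayrj] -> 14 lines: xfcx wnsq jfxui jyzdh folz nrj xyjt cayrj eyd idpj lsj ddrvm fnt erss
Hunk 4: at line 4 remove [nrj,xyjt,cayrj] add [vjwlj,ysfz,xqeoo] -> 14 lines: xfcx wnsq jfxui jyzdh folz vjwlj ysfz xqeoo eyd idpj lsj ddrvm fnt erss
Hunk 5: at line 3 remove [folz] add [fivot] -> 14 lines: xfcx wnsq jfxui jyzdh fivot vjwlj ysfz xqeoo eyd idpj lsj ddrvm fnt erss
Hunk 6: at line 4 remove [fivot,vjwlj] add [ncji] -> 13 lines: xfcx wnsq jfxui jyzdh ncji ysfz xqeoo eyd idpj lsj ddrvm fnt erss
Final line 9: idpj

Answer: idpj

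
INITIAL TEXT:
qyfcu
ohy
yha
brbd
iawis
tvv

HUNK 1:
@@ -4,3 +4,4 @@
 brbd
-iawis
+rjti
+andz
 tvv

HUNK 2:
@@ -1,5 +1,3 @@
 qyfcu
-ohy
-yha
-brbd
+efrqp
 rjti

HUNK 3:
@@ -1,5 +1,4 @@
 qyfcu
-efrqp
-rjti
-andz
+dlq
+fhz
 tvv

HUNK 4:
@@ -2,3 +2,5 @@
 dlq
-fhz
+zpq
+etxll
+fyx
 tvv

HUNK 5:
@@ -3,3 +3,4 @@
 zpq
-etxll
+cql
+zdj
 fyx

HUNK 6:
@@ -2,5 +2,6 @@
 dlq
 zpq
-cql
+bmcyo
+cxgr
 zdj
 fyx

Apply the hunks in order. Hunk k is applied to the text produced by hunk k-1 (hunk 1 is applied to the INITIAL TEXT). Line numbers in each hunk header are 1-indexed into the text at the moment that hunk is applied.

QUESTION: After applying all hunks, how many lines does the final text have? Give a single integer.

Answer: 8

Derivation:
Hunk 1: at line 4 remove [iawis] add [rjti,andz] -> 7 lines: qyfcu ohy yha brbd rjti andz tvv
Hunk 2: at line 1 remove [ohy,yha,brbd] add [efrqp] -> 5 lines: qyfcu efrqp rjti andz tvv
Hunk 3: at line 1 remove [efrqp,rjti,andz] add [dlq,fhz] -> 4 lines: qyfcu dlq fhz tvv
Hunk 4: at line 2 remove [fhz] add [zpq,etxll,fyx] -> 6 lines: qyfcu dlq zpq etxll fyx tvv
Hunk 5: at line 3 remove [etxll] add [cql,zdj] -> 7 lines: qyfcu dlq zpq cql zdj fyx tvv
Hunk 6: at line 2 remove [cql] add [bmcyo,cxgr] -> 8 lines: qyfcu dlq zpq bmcyo cxgr zdj fyx tvv
Final line count: 8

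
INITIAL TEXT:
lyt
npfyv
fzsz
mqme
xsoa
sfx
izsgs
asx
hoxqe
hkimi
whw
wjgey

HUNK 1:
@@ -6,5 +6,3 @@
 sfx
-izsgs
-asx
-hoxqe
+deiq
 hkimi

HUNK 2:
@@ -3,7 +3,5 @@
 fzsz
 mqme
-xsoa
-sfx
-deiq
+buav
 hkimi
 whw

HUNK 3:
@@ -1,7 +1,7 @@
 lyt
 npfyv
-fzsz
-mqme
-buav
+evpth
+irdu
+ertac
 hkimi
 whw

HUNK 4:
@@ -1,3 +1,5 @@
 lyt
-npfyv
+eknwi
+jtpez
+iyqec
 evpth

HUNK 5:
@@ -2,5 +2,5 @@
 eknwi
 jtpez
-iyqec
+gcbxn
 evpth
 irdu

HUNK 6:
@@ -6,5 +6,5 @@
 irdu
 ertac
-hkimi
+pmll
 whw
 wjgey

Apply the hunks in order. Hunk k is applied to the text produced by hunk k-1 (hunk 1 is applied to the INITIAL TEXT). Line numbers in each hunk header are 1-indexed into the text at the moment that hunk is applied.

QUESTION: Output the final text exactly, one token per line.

Answer: lyt
eknwi
jtpez
gcbxn
evpth
irdu
ertac
pmll
whw
wjgey

Derivation:
Hunk 1: at line 6 remove [izsgs,asx,hoxqe] add [deiq] -> 10 lines: lyt npfyv fzsz mqme xsoa sfx deiq hkimi whw wjgey
Hunk 2: at line 3 remove [xsoa,sfx,deiq] add [buav] -> 8 lines: lyt npfyv fzsz mqme buav hkimi whw wjgey
Hunk 3: at line 1 remove [fzsz,mqme,buav] add [evpth,irdu,ertac] -> 8 lines: lyt npfyv evpth irdu ertac hkimi whw wjgey
Hunk 4: at line 1 remove [npfyv] add [eknwi,jtpez,iyqec] -> 10 lines: lyt eknwi jtpez iyqec evpth irdu ertac hkimi whw wjgey
Hunk 5: at line 2 remove [iyqec] add [gcbxn] -> 10 lines: lyt eknwi jtpez gcbxn evpth irdu ertac hkimi whw wjgey
Hunk 6: at line 6 remove [hkimi] add [pmll] -> 10 lines: lyt eknwi jtpez gcbxn evpth irdu ertac pmll whw wjgey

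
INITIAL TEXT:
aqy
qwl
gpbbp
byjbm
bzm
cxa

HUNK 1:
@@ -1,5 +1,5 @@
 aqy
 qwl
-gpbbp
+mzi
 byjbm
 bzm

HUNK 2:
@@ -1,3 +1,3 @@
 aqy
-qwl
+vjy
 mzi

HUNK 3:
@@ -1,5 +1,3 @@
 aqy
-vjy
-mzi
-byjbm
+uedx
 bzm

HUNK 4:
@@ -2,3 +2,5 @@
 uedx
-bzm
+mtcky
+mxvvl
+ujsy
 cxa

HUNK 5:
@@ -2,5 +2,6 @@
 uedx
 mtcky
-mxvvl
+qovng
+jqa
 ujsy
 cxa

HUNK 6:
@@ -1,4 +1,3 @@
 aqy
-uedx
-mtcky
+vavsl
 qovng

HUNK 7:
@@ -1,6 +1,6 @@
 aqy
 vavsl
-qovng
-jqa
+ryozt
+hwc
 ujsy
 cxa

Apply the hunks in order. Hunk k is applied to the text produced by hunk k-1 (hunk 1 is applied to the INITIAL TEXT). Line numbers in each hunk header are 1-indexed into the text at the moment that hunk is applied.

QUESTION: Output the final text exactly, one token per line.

Hunk 1: at line 1 remove [gpbbp] add [mzi] -> 6 lines: aqy qwl mzi byjbm bzm cxa
Hunk 2: at line 1 remove [qwl] add [vjy] -> 6 lines: aqy vjy mzi byjbm bzm cxa
Hunk 3: at line 1 remove [vjy,mzi,byjbm] add [uedx] -> 4 lines: aqy uedx bzm cxa
Hunk 4: at line 2 remove [bzm] add [mtcky,mxvvl,ujsy] -> 6 lines: aqy uedx mtcky mxvvl ujsy cxa
Hunk 5: at line 2 remove [mxvvl] add [qovng,jqa] -> 7 lines: aqy uedx mtcky qovng jqa ujsy cxa
Hunk 6: at line 1 remove [uedx,mtcky] add [vavsl] -> 6 lines: aqy vavsl qovng jqa ujsy cxa
Hunk 7: at line 1 remove [qovng,jqa] add [ryozt,hwc] -> 6 lines: aqy vavsl ryozt hwc ujsy cxa

Answer: aqy
vavsl
ryozt
hwc
ujsy
cxa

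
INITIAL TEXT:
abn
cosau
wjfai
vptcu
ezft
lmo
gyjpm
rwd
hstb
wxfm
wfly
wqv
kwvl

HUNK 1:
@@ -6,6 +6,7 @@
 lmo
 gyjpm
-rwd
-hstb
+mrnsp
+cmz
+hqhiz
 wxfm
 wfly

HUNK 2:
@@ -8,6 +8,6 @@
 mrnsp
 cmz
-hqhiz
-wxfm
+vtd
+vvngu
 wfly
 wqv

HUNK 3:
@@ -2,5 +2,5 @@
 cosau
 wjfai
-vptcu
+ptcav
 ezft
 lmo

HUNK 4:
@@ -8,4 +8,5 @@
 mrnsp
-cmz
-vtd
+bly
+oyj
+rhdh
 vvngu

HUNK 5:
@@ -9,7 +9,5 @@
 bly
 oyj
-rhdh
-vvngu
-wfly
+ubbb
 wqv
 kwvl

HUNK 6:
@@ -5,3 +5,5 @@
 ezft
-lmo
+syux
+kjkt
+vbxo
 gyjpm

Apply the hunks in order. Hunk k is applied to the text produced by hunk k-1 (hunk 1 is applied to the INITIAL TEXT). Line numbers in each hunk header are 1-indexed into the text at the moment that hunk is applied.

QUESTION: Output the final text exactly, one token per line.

Hunk 1: at line 6 remove [rwd,hstb] add [mrnsp,cmz,hqhiz] -> 14 lines: abn cosau wjfai vptcu ezft lmo gyjpm mrnsp cmz hqhiz wxfm wfly wqv kwvl
Hunk 2: at line 8 remove [hqhiz,wxfm] add [vtd,vvngu] -> 14 lines: abn cosau wjfai vptcu ezft lmo gyjpm mrnsp cmz vtd vvngu wfly wqv kwvl
Hunk 3: at line 2 remove [vptcu] add [ptcav] -> 14 lines: abn cosau wjfai ptcav ezft lmo gyjpm mrnsp cmz vtd vvngu wfly wqv kwvl
Hunk 4: at line 8 remove [cmz,vtd] add [bly,oyj,rhdh] -> 15 lines: abn cosau wjfai ptcav ezft lmo gyjpm mrnsp bly oyj rhdh vvngu wfly wqv kwvl
Hunk 5: at line 9 remove [rhdh,vvngu,wfly] add [ubbb] -> 13 lines: abn cosau wjfai ptcav ezft lmo gyjpm mrnsp bly oyj ubbb wqv kwvl
Hunk 6: at line 5 remove [lmo] add [syux,kjkt,vbxo] -> 15 lines: abn cosau wjfai ptcav ezft syux kjkt vbxo gyjpm mrnsp bly oyj ubbb wqv kwvl

Answer: abn
cosau
wjfai
ptcav
ezft
syux
kjkt
vbxo
gyjpm
mrnsp
bly
oyj
ubbb
wqv
kwvl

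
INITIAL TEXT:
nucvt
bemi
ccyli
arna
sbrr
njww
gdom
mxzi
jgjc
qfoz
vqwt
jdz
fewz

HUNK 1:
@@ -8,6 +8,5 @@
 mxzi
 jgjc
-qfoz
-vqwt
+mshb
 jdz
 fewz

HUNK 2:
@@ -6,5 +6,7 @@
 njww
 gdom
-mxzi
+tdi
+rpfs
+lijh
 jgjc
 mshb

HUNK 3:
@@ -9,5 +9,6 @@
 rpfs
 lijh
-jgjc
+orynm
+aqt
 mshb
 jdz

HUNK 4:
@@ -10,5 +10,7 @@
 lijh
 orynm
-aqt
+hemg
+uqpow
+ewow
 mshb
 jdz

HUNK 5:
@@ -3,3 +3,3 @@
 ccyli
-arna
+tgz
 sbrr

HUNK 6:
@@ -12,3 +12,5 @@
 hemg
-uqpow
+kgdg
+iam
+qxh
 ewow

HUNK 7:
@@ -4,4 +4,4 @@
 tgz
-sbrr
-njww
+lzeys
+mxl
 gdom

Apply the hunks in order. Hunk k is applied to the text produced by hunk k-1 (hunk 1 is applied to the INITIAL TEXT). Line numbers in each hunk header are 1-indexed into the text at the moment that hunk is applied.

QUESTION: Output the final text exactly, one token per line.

Hunk 1: at line 8 remove [qfoz,vqwt] add [mshb] -> 12 lines: nucvt bemi ccyli arna sbrr njww gdom mxzi jgjc mshb jdz fewz
Hunk 2: at line 6 remove [mxzi] add [tdi,rpfs,lijh] -> 14 lines: nucvt bemi ccyli arna sbrr njww gdom tdi rpfs lijh jgjc mshb jdz fewz
Hunk 3: at line 9 remove [jgjc] add [orynm,aqt] -> 15 lines: nucvt bemi ccyli arna sbrr njww gdom tdi rpfs lijh orynm aqt mshb jdz fewz
Hunk 4: at line 10 remove [aqt] add [hemg,uqpow,ewow] -> 17 lines: nucvt bemi ccyli arna sbrr njww gdom tdi rpfs lijh orynm hemg uqpow ewow mshb jdz fewz
Hunk 5: at line 3 remove [arna] add [tgz] -> 17 lines: nucvt bemi ccyli tgz sbrr njww gdom tdi rpfs lijh orynm hemg uqpow ewow mshb jdz fewz
Hunk 6: at line 12 remove [uqpow] add [kgdg,iam,qxh] -> 19 lines: nucvt bemi ccyli tgz sbrr njww gdom tdi rpfs lijh orynm hemg kgdg iam qxh ewow mshb jdz fewz
Hunk 7: at line 4 remove [sbrr,njww] add [lzeys,mxl] -> 19 lines: nucvt bemi ccyli tgz lzeys mxl gdom tdi rpfs lijh orynm hemg kgdg iam qxh ewow mshb jdz fewz

Answer: nucvt
bemi
ccyli
tgz
lzeys
mxl
gdom
tdi
rpfs
lijh
orynm
hemg
kgdg
iam
qxh
ewow
mshb
jdz
fewz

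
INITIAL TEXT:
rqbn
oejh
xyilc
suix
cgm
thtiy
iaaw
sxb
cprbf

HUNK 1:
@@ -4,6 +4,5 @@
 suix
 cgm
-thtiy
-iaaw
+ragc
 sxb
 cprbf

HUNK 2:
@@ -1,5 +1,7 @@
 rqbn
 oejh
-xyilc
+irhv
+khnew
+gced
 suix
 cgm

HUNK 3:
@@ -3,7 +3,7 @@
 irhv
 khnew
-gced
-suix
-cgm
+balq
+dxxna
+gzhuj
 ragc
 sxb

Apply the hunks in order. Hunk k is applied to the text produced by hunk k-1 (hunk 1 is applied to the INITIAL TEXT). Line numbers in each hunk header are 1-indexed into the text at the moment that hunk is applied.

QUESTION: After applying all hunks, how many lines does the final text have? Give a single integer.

Hunk 1: at line 4 remove [thtiy,iaaw] add [ragc] -> 8 lines: rqbn oejh xyilc suix cgm ragc sxb cprbf
Hunk 2: at line 1 remove [xyilc] add [irhv,khnew,gced] -> 10 lines: rqbn oejh irhv khnew gced suix cgm ragc sxb cprbf
Hunk 3: at line 3 remove [gced,suix,cgm] add [balq,dxxna,gzhuj] -> 10 lines: rqbn oejh irhv khnew balq dxxna gzhuj ragc sxb cprbf
Final line count: 10

Answer: 10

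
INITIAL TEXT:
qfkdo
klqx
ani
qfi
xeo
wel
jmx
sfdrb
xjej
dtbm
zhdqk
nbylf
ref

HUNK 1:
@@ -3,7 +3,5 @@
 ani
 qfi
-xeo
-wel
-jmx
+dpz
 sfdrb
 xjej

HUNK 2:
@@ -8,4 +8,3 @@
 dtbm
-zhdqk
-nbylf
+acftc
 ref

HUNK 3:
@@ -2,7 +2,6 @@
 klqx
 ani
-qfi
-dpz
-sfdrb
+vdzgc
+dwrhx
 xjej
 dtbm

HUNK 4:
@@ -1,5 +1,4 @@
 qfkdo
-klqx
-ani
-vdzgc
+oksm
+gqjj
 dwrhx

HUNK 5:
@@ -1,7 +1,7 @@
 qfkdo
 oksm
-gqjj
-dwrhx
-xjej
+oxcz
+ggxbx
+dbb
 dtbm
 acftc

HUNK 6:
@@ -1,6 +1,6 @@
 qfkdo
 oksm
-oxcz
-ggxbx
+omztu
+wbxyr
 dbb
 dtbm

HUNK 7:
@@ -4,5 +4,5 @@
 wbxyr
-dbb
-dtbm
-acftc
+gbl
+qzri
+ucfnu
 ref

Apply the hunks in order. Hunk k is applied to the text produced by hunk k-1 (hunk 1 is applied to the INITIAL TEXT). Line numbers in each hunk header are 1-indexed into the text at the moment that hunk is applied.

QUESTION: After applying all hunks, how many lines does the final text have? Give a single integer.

Hunk 1: at line 3 remove [xeo,wel,jmx] add [dpz] -> 11 lines: qfkdo klqx ani qfi dpz sfdrb xjej dtbm zhdqk nbylf ref
Hunk 2: at line 8 remove [zhdqk,nbylf] add [acftc] -> 10 lines: qfkdo klqx ani qfi dpz sfdrb xjej dtbm acftc ref
Hunk 3: at line 2 remove [qfi,dpz,sfdrb] add [vdzgc,dwrhx] -> 9 lines: qfkdo klqx ani vdzgc dwrhx xjej dtbm acftc ref
Hunk 4: at line 1 remove [klqx,ani,vdzgc] add [oksm,gqjj] -> 8 lines: qfkdo oksm gqjj dwrhx xjej dtbm acftc ref
Hunk 5: at line 1 remove [gqjj,dwrhx,xjej] add [oxcz,ggxbx,dbb] -> 8 lines: qfkdo oksm oxcz ggxbx dbb dtbm acftc ref
Hunk 6: at line 1 remove [oxcz,ggxbx] add [omztu,wbxyr] -> 8 lines: qfkdo oksm omztu wbxyr dbb dtbm acftc ref
Hunk 7: at line 4 remove [dbb,dtbm,acftc] add [gbl,qzri,ucfnu] -> 8 lines: qfkdo oksm omztu wbxyr gbl qzri ucfnu ref
Final line count: 8

Answer: 8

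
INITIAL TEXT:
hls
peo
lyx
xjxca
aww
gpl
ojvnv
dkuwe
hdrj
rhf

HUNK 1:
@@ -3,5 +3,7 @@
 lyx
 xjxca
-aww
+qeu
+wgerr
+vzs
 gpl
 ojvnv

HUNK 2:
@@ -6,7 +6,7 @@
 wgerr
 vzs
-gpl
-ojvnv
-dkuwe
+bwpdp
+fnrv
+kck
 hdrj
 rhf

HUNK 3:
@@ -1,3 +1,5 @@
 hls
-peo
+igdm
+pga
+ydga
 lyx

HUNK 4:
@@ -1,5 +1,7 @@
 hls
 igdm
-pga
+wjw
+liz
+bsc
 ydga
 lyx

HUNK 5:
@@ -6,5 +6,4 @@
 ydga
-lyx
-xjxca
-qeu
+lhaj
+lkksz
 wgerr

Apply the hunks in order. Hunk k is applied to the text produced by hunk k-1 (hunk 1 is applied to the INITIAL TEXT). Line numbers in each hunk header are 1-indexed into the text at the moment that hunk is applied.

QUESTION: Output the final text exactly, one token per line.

Answer: hls
igdm
wjw
liz
bsc
ydga
lhaj
lkksz
wgerr
vzs
bwpdp
fnrv
kck
hdrj
rhf

Derivation:
Hunk 1: at line 3 remove [aww] add [qeu,wgerr,vzs] -> 12 lines: hls peo lyx xjxca qeu wgerr vzs gpl ojvnv dkuwe hdrj rhf
Hunk 2: at line 6 remove [gpl,ojvnv,dkuwe] add [bwpdp,fnrv,kck] -> 12 lines: hls peo lyx xjxca qeu wgerr vzs bwpdp fnrv kck hdrj rhf
Hunk 3: at line 1 remove [peo] add [igdm,pga,ydga] -> 14 lines: hls igdm pga ydga lyx xjxca qeu wgerr vzs bwpdp fnrv kck hdrj rhf
Hunk 4: at line 1 remove [pga] add [wjw,liz,bsc] -> 16 lines: hls igdm wjw liz bsc ydga lyx xjxca qeu wgerr vzs bwpdp fnrv kck hdrj rhf
Hunk 5: at line 6 remove [lyx,xjxca,qeu] add [lhaj,lkksz] -> 15 lines: hls igdm wjw liz bsc ydga lhaj lkksz wgerr vzs bwpdp fnrv kck hdrj rhf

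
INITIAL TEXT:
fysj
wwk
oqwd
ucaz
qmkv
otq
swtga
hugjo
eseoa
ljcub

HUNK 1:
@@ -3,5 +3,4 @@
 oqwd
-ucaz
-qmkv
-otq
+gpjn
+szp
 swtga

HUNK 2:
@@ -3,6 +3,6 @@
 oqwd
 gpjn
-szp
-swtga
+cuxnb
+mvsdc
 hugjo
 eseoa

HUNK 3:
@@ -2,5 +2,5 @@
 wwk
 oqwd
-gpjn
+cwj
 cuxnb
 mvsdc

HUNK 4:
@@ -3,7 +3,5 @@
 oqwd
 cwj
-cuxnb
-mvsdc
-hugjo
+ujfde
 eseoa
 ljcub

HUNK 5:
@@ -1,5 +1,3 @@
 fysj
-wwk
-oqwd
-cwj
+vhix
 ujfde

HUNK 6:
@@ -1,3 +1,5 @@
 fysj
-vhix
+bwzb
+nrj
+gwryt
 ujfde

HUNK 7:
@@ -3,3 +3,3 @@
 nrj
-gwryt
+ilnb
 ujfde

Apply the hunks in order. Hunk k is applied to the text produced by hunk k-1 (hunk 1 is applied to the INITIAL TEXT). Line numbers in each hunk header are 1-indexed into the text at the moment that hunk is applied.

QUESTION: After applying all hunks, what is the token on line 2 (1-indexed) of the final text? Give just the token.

Answer: bwzb

Derivation:
Hunk 1: at line 3 remove [ucaz,qmkv,otq] add [gpjn,szp] -> 9 lines: fysj wwk oqwd gpjn szp swtga hugjo eseoa ljcub
Hunk 2: at line 3 remove [szp,swtga] add [cuxnb,mvsdc] -> 9 lines: fysj wwk oqwd gpjn cuxnb mvsdc hugjo eseoa ljcub
Hunk 3: at line 2 remove [gpjn] add [cwj] -> 9 lines: fysj wwk oqwd cwj cuxnb mvsdc hugjo eseoa ljcub
Hunk 4: at line 3 remove [cuxnb,mvsdc,hugjo] add [ujfde] -> 7 lines: fysj wwk oqwd cwj ujfde eseoa ljcub
Hunk 5: at line 1 remove [wwk,oqwd,cwj] add [vhix] -> 5 lines: fysj vhix ujfde eseoa ljcub
Hunk 6: at line 1 remove [vhix] add [bwzb,nrj,gwryt] -> 7 lines: fysj bwzb nrj gwryt ujfde eseoa ljcub
Hunk 7: at line 3 remove [gwryt] add [ilnb] -> 7 lines: fysj bwzb nrj ilnb ujfde eseoa ljcub
Final line 2: bwzb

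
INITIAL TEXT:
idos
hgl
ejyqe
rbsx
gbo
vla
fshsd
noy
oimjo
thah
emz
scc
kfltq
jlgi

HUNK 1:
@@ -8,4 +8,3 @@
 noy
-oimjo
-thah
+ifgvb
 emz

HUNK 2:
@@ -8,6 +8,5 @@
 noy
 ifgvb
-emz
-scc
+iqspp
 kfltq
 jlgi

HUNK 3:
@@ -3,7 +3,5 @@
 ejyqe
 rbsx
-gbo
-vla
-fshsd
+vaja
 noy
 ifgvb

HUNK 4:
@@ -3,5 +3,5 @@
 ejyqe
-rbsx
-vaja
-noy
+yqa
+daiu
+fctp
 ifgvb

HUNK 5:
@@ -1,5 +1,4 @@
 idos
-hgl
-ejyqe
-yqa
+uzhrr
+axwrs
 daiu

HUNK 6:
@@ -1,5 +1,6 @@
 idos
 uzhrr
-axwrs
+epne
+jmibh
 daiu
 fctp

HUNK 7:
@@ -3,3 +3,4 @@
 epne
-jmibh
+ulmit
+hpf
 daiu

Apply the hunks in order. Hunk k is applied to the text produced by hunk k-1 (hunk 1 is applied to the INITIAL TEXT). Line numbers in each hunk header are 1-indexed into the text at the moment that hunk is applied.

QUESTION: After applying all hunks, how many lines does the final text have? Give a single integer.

Answer: 11

Derivation:
Hunk 1: at line 8 remove [oimjo,thah] add [ifgvb] -> 13 lines: idos hgl ejyqe rbsx gbo vla fshsd noy ifgvb emz scc kfltq jlgi
Hunk 2: at line 8 remove [emz,scc] add [iqspp] -> 12 lines: idos hgl ejyqe rbsx gbo vla fshsd noy ifgvb iqspp kfltq jlgi
Hunk 3: at line 3 remove [gbo,vla,fshsd] add [vaja] -> 10 lines: idos hgl ejyqe rbsx vaja noy ifgvb iqspp kfltq jlgi
Hunk 4: at line 3 remove [rbsx,vaja,noy] add [yqa,daiu,fctp] -> 10 lines: idos hgl ejyqe yqa daiu fctp ifgvb iqspp kfltq jlgi
Hunk 5: at line 1 remove [hgl,ejyqe,yqa] add [uzhrr,axwrs] -> 9 lines: idos uzhrr axwrs daiu fctp ifgvb iqspp kfltq jlgi
Hunk 6: at line 1 remove [axwrs] add [epne,jmibh] -> 10 lines: idos uzhrr epne jmibh daiu fctp ifgvb iqspp kfltq jlgi
Hunk 7: at line 3 remove [jmibh] add [ulmit,hpf] -> 11 lines: idos uzhrr epne ulmit hpf daiu fctp ifgvb iqspp kfltq jlgi
Final line count: 11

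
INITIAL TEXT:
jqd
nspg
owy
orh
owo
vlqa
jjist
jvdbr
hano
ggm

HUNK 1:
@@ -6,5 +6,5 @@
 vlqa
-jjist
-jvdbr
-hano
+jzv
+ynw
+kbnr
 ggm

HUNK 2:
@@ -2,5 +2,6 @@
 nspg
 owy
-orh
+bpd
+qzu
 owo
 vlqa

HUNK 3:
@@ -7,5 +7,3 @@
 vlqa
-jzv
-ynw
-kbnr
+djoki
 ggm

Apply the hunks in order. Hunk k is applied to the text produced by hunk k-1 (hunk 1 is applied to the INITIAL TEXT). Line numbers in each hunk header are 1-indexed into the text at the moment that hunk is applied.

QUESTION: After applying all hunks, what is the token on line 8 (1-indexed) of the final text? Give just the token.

Answer: djoki

Derivation:
Hunk 1: at line 6 remove [jjist,jvdbr,hano] add [jzv,ynw,kbnr] -> 10 lines: jqd nspg owy orh owo vlqa jzv ynw kbnr ggm
Hunk 2: at line 2 remove [orh] add [bpd,qzu] -> 11 lines: jqd nspg owy bpd qzu owo vlqa jzv ynw kbnr ggm
Hunk 3: at line 7 remove [jzv,ynw,kbnr] add [djoki] -> 9 lines: jqd nspg owy bpd qzu owo vlqa djoki ggm
Final line 8: djoki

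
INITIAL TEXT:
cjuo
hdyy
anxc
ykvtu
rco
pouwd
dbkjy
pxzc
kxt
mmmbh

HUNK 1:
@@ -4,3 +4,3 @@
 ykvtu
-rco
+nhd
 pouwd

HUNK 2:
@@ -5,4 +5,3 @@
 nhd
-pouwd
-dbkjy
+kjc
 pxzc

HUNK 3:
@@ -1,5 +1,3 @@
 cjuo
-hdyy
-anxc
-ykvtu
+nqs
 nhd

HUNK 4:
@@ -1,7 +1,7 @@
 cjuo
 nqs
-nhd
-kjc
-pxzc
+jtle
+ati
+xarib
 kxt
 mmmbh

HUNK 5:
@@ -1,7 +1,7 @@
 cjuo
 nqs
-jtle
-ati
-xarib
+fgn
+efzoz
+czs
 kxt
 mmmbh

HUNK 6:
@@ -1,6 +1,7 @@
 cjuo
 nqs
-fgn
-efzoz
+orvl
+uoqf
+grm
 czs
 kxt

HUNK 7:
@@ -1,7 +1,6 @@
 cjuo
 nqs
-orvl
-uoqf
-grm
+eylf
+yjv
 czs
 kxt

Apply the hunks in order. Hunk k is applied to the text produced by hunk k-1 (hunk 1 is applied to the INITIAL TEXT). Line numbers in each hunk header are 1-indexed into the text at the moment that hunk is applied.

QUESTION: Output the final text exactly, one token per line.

Hunk 1: at line 4 remove [rco] add [nhd] -> 10 lines: cjuo hdyy anxc ykvtu nhd pouwd dbkjy pxzc kxt mmmbh
Hunk 2: at line 5 remove [pouwd,dbkjy] add [kjc] -> 9 lines: cjuo hdyy anxc ykvtu nhd kjc pxzc kxt mmmbh
Hunk 3: at line 1 remove [hdyy,anxc,ykvtu] add [nqs] -> 7 lines: cjuo nqs nhd kjc pxzc kxt mmmbh
Hunk 4: at line 1 remove [nhd,kjc,pxzc] add [jtle,ati,xarib] -> 7 lines: cjuo nqs jtle ati xarib kxt mmmbh
Hunk 5: at line 1 remove [jtle,ati,xarib] add [fgn,efzoz,czs] -> 7 lines: cjuo nqs fgn efzoz czs kxt mmmbh
Hunk 6: at line 1 remove [fgn,efzoz] add [orvl,uoqf,grm] -> 8 lines: cjuo nqs orvl uoqf grm czs kxt mmmbh
Hunk 7: at line 1 remove [orvl,uoqf,grm] add [eylf,yjv] -> 7 lines: cjuo nqs eylf yjv czs kxt mmmbh

Answer: cjuo
nqs
eylf
yjv
czs
kxt
mmmbh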